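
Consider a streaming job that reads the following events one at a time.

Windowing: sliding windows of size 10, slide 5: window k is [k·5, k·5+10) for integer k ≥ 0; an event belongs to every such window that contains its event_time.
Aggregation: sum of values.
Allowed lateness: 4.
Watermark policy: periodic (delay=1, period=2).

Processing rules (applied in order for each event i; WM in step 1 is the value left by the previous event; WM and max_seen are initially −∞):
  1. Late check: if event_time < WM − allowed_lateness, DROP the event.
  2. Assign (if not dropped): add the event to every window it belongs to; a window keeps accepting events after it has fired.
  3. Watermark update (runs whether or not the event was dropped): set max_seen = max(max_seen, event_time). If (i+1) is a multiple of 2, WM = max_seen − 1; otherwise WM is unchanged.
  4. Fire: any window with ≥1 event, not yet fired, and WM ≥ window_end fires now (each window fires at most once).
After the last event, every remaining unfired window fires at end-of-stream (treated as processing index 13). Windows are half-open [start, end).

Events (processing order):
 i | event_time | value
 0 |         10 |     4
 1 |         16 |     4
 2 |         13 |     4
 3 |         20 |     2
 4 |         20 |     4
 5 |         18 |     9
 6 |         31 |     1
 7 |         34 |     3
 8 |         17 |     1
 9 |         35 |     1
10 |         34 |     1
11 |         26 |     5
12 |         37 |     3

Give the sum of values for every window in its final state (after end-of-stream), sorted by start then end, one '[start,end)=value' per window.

i=0 t=10 v=4: → [10,20),[5,15); WM=−∞
i=1 t=16 v=4: → [15,25),[10,20); WM=15; [5,15) fires=4
i=2 t=13 v=4: → [10,20),[5,15); WM=15
i=3 t=20 v=2: → [20,30),[15,25); WM=19
i=4 t=20 v=4: → [20,30),[15,25); WM=19
i=5 t=18 v=9: → [15,25),[10,20); WM=19
i=6 t=31 v=1: → [30,40),[25,35); WM=19
i=7 t=34 v=3: → [30,40),[25,35); WM=33; [10,20) fires=21 [15,25) fires=19 [20,30) fires=6
i=8 t=17 v=1: DROP (t<33-4); WM=33
i=9 t=35 v=1: → [35,45),[30,40); WM=34
i=10 t=34 v=1: → [30,40),[25,35); WM=34
i=11 t=26 v=5: DROP (t<34-4); WM=34
i=12 t=37 v=3: → [35,45),[30,40); WM=34

[5,15)=8 [10,20)=21 [15,25)=19 [20,30)=6 [25,35)=5 [30,40)=9 [35,45)=4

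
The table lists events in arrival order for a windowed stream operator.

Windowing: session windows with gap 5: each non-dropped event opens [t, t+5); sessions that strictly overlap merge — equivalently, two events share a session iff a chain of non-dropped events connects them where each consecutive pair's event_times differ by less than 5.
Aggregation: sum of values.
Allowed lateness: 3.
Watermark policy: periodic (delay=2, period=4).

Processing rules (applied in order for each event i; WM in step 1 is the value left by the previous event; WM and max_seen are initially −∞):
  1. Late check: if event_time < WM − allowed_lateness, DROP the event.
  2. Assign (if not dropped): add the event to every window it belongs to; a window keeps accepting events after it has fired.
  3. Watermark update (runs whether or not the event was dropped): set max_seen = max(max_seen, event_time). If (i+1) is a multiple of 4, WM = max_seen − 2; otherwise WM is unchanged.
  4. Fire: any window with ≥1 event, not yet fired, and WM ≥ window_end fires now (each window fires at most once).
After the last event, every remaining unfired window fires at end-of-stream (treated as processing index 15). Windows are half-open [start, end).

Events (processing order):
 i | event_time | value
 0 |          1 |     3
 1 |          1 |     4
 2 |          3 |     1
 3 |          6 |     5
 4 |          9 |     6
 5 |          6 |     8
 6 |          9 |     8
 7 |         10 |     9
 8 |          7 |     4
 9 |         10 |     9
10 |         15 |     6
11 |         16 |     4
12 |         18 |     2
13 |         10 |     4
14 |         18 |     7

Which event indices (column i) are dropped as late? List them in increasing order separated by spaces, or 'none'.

i=0 t=1 v=3: → [1,6); WM=−∞
i=1 t=1 v=4: → [1,6); WM=−∞
i=2 t=3 v=1: → [1,8); WM=−∞
i=3 t=6 v=5: → [1,11); WM=4
i=4 t=9 v=6: → [1,14); WM=4
i=5 t=6 v=8: → [1,14); WM=4
i=6 t=9 v=8: → [1,14); WM=4
i=7 t=10 v=9: → [1,15); WM=8
i=8 t=7 v=4: → [1,15); WM=8
i=9 t=10 v=9: → [1,15); WM=8
i=10 t=15 v=6: → [15,20); WM=8
i=11 t=16 v=4: → [15,21); WM=14
i=12 t=18 v=2: → [15,23); WM=14
i=13 t=10 v=4: DROP (t<14-3); WM=14
i=14 t=18 v=7: → [15,23); WM=14

13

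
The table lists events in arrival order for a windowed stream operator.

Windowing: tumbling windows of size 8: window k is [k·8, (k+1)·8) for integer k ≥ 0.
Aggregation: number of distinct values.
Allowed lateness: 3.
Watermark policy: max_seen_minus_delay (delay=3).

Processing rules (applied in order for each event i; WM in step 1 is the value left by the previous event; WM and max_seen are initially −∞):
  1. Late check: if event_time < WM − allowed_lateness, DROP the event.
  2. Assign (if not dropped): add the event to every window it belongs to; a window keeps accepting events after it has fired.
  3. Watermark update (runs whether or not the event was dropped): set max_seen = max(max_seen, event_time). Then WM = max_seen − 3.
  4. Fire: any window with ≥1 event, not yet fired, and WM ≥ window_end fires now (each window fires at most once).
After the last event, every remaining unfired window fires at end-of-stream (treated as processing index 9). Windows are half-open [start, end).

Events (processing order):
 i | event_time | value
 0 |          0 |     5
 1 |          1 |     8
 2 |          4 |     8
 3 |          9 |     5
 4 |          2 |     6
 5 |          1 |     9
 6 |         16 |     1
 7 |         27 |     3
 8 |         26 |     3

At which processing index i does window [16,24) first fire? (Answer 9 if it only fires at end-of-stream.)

7

i=0 t=0 v=5: → [0,8); WM=-3
i=1 t=1 v=8: → [0,8); WM=-2
i=2 t=4 v=8: → [0,8); WM=1
i=3 t=9 v=5: → [8,16); WM=6
i=4 t=2 v=6: DROP (t<6-3); WM=6
i=5 t=1 v=9: DROP (t<6-3); WM=6
i=6 t=16 v=1: → [16,24); WM=13; [0,8) fires=2
i=7 t=27 v=3: → [24,32); WM=24; [8,16) fires=1 [16,24) fires=1
i=8 t=26 v=3: → [24,32); WM=24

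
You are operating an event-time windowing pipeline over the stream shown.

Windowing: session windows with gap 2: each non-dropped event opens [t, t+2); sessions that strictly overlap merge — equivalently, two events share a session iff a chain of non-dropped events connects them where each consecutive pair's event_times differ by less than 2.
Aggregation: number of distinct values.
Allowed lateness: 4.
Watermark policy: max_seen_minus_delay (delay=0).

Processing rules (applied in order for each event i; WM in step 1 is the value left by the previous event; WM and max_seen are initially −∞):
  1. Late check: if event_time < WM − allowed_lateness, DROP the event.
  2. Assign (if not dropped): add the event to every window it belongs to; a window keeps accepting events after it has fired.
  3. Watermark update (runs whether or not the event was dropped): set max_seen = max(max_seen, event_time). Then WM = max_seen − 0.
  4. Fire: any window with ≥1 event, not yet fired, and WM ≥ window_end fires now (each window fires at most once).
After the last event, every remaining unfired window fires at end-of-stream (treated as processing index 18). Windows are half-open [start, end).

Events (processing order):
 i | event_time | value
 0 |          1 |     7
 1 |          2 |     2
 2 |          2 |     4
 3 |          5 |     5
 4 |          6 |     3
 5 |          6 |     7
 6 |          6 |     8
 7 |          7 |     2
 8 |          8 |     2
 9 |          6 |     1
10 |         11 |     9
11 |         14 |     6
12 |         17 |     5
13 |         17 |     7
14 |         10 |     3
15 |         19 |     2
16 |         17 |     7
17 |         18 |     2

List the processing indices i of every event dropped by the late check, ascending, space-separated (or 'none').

14

i=0 t=1 v=7: → [1,3); WM=1
i=1 t=2 v=2: → [1,4); WM=2
i=2 t=2 v=4: → [1,4); WM=2
i=3 t=5 v=5: → [5,7); WM=5
i=4 t=6 v=3: → [5,8); WM=6
i=5 t=6 v=7: → [5,8); WM=6
i=6 t=6 v=8: → [5,8); WM=6
i=7 t=7 v=2: → [5,9); WM=7
i=8 t=8 v=2: → [5,10); WM=8
i=9 t=6 v=1: → [5,10); WM=8
i=10 t=11 v=9: → [11,13); WM=11
i=11 t=14 v=6: → [14,16); WM=14
i=12 t=17 v=5: → [17,19); WM=17
i=13 t=17 v=7: → [17,19); WM=17
i=14 t=10 v=3: DROP (t<17-4); WM=17
i=15 t=19 v=2: → [19,21); WM=19
i=16 t=17 v=7: → [17,19); WM=19
i=17 t=18 v=2: → [17,21); WM=19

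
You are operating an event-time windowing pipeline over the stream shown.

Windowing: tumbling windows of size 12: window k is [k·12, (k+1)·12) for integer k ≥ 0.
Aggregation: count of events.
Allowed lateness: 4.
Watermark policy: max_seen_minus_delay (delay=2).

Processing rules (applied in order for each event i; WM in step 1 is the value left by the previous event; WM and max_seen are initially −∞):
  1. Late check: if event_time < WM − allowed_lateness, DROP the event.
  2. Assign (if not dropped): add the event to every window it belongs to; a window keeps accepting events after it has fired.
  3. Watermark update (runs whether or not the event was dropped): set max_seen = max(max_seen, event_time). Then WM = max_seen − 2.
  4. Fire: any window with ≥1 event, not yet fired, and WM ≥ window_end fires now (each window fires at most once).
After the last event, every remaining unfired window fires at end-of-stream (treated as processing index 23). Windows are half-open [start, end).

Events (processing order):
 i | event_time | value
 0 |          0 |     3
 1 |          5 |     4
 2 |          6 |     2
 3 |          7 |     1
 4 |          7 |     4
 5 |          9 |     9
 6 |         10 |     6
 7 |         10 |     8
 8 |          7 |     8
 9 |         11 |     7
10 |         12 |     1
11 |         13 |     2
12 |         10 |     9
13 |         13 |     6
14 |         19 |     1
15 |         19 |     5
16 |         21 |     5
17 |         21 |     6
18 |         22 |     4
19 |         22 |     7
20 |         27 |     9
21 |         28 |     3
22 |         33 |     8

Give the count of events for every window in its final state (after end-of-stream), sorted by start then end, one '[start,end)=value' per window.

i=0 t=0 v=3: → [0,12); WM=-2
i=1 t=5 v=4: → [0,12); WM=3
i=2 t=6 v=2: → [0,12); WM=4
i=3 t=7 v=1: → [0,12); WM=5
i=4 t=7 v=4: → [0,12); WM=5
i=5 t=9 v=9: → [0,12); WM=7
i=6 t=10 v=6: → [0,12); WM=8
i=7 t=10 v=8: → [0,12); WM=8
i=8 t=7 v=8: → [0,12); WM=8
i=9 t=11 v=7: → [0,12); WM=9
i=10 t=12 v=1: → [12,24); WM=10
i=11 t=13 v=2: → [12,24); WM=11
i=12 t=10 v=9: → [0,12); WM=11
i=13 t=13 v=6: → [12,24); WM=11
i=14 t=19 v=1: → [12,24); WM=17; [0,12) fires=11
i=15 t=19 v=5: → [12,24); WM=17
i=16 t=21 v=5: → [12,24); WM=19
i=17 t=21 v=6: → [12,24); WM=19
i=18 t=22 v=4: → [12,24); WM=20
i=19 t=22 v=7: → [12,24); WM=20
i=20 t=27 v=9: → [24,36); WM=25; [12,24) fires=9
i=21 t=28 v=3: → [24,36); WM=26
i=22 t=33 v=8: → [24,36); WM=31

[0,12)=11 [12,24)=9 [24,36)=3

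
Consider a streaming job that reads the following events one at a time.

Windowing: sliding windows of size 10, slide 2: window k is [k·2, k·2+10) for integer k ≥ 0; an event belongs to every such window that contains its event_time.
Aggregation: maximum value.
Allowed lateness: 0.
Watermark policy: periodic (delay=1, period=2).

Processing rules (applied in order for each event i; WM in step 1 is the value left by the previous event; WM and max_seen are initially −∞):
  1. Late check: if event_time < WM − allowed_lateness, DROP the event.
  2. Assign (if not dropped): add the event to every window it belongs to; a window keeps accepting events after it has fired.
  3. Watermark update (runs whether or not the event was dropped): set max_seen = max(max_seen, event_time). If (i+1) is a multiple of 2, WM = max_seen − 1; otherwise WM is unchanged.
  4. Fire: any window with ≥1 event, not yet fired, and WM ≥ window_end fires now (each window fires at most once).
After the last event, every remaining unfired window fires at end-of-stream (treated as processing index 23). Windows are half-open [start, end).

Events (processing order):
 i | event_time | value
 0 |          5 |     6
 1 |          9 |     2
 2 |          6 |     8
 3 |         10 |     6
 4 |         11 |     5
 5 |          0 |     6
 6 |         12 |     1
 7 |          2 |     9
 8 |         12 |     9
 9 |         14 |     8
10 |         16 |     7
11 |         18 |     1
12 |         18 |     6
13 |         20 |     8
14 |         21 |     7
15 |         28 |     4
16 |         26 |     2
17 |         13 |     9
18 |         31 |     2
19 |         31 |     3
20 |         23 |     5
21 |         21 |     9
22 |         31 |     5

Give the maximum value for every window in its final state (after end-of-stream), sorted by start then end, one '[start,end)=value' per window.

i=0 t=5 v=6: → [4,14),[2,12),[0,10); WM=−∞
i=1 t=9 v=2: → [8,18),[6,16),[4,14),[2,12),[0,10); WM=8
i=2 t=6 v=8: DROP (t<8-0); WM=8
i=3 t=10 v=6: → [10,20),[8,18),[6,16),[4,14),[2,12); WM=9
i=4 t=11 v=5: → [10,20),[8,18),[6,16),[4,14),[2,12); WM=9
i=5 t=0 v=6: DROP (t<9-0); WM=10; [0,10) fires=6
i=6 t=12 v=1: → [12,22),[10,20),[8,18),[6,16),[4,14); WM=10
i=7 t=2 v=9: DROP (t<10-0); WM=11
i=8 t=12 v=9: → [12,22),[10,20),[8,18),[6,16),[4,14); WM=11
i=9 t=14 v=8: → [14,24),[12,22),[10,20),[8,18),[6,16); WM=13; [2,12) fires=6
i=10 t=16 v=7: → [16,26),[14,24),[12,22),[10,20),[8,18); WM=13
i=11 t=18 v=1: → [18,28),[16,26),[14,24),[12,22),[10,20); WM=17; [4,14) fires=9 [6,16) fires=9
i=12 t=18 v=6: → [18,28),[16,26),[14,24),[12,22),[10,20); WM=17
i=13 t=20 v=8: → [20,30),[18,28),[16,26),[14,24),[12,22); WM=19; [8,18) fires=9
i=14 t=21 v=7: → [20,30),[18,28),[16,26),[14,24),[12,22); WM=19
i=15 t=28 v=4: → [28,38),[26,36),[24,34),[22,32),[20,30); WM=27; [10,20) fires=9 [12,22) fires=9 [14,24) fires=8 [16,26) fires=8
i=16 t=26 v=2: DROP (t<27-0); WM=27
i=17 t=13 v=9: DROP (t<27-0); WM=27
i=18 t=31 v=2: → [30,40),[28,38),[26,36),[24,34),[22,32); WM=27
i=19 t=31 v=3: → [30,40),[28,38),[26,36),[24,34),[22,32); WM=30; [18,28) fires=8 [20,30) fires=8
i=20 t=23 v=5: DROP (t<30-0); WM=30
i=21 t=21 v=9: DROP (t<30-0); WM=30
i=22 t=31 v=5: → [30,40),[28,38),[26,36),[24,34),[22,32); WM=30

[0,10)=6 [2,12)=6 [4,14)=9 [6,16)=9 [8,18)=9 [10,20)=9 [12,22)=9 [14,24)=8 [16,26)=8 [18,28)=8 [20,30)=8 [22,32)=5 [24,34)=5 [26,36)=5 [28,38)=5 [30,40)=5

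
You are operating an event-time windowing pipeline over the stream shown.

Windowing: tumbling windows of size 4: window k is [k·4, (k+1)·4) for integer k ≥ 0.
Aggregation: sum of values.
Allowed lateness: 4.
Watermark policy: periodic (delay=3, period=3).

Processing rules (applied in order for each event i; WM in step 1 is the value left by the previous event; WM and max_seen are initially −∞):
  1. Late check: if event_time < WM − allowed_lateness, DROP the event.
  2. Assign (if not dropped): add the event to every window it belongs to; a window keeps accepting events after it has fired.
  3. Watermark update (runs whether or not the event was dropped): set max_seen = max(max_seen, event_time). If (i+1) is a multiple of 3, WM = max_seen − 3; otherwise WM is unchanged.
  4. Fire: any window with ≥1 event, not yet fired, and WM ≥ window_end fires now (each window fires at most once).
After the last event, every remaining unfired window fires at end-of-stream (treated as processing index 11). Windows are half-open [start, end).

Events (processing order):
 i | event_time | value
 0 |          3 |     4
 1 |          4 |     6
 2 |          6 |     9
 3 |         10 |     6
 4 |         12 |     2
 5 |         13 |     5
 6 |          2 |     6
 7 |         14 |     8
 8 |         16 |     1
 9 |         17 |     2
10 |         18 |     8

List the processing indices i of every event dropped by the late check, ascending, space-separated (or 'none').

6

i=0 t=3 v=4: → [0,4); WM=−∞
i=1 t=4 v=6: → [4,8); WM=−∞
i=2 t=6 v=9: → [4,8); WM=3
i=3 t=10 v=6: → [8,12); WM=3
i=4 t=12 v=2: → [12,16); WM=3
i=5 t=13 v=5: → [12,16); WM=10; [0,4) fires=4 [4,8) fires=15
i=6 t=2 v=6: DROP (t<10-4); WM=10
i=7 t=14 v=8: → [12,16); WM=10
i=8 t=16 v=1: → [16,20); WM=13; [8,12) fires=6
i=9 t=17 v=2: → [16,20); WM=13
i=10 t=18 v=8: → [16,20); WM=13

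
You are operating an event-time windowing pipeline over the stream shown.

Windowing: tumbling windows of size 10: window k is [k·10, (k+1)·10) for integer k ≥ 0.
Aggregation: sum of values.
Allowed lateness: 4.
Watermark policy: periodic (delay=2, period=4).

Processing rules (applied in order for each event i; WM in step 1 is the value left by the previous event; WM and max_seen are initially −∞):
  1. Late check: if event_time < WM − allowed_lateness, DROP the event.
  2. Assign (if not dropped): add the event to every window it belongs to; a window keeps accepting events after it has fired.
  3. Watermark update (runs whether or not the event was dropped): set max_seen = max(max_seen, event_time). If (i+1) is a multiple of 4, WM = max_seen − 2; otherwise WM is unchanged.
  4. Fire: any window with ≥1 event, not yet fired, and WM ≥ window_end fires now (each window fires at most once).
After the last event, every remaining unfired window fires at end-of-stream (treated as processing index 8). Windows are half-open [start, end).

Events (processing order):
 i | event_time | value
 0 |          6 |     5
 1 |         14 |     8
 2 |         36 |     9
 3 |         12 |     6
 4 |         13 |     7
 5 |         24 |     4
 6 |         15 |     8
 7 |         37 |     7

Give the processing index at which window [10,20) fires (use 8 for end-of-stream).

3

i=0 t=6 v=5: → [0,10); WM=−∞
i=1 t=14 v=8: → [10,20); WM=−∞
i=2 t=36 v=9: → [30,40); WM=−∞
i=3 t=12 v=6: → [10,20); WM=34; [0,10) fires=5 [10,20) fires=14
i=4 t=13 v=7: DROP (t<34-4); WM=34
i=5 t=24 v=4: DROP (t<34-4); WM=34
i=6 t=15 v=8: DROP (t<34-4); WM=34
i=7 t=37 v=7: → [30,40); WM=35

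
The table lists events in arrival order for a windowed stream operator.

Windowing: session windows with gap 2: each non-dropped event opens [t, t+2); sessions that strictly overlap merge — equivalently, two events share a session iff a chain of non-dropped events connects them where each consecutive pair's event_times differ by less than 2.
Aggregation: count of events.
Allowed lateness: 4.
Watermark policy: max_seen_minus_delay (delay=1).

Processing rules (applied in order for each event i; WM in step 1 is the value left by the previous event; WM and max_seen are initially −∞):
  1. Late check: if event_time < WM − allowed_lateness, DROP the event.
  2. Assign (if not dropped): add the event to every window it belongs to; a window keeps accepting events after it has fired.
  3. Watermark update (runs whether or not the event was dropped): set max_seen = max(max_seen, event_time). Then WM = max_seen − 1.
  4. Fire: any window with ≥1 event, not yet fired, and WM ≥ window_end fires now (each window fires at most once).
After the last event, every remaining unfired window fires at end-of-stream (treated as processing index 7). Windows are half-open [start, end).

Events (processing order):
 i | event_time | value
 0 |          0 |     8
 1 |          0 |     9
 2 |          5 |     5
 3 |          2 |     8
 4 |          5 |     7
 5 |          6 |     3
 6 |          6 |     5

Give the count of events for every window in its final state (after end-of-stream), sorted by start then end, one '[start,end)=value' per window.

i=0 t=0 v=8: → [0,2); WM=-1
i=1 t=0 v=9: → [0,2); WM=-1
i=2 t=5 v=5: → [5,7); WM=4
i=3 t=2 v=8: → [2,4); WM=4
i=4 t=5 v=7: → [5,7); WM=4
i=5 t=6 v=3: → [5,8); WM=5
i=6 t=6 v=5: → [5,8); WM=5

[0,2)=2 [2,4)=1 [5,8)=4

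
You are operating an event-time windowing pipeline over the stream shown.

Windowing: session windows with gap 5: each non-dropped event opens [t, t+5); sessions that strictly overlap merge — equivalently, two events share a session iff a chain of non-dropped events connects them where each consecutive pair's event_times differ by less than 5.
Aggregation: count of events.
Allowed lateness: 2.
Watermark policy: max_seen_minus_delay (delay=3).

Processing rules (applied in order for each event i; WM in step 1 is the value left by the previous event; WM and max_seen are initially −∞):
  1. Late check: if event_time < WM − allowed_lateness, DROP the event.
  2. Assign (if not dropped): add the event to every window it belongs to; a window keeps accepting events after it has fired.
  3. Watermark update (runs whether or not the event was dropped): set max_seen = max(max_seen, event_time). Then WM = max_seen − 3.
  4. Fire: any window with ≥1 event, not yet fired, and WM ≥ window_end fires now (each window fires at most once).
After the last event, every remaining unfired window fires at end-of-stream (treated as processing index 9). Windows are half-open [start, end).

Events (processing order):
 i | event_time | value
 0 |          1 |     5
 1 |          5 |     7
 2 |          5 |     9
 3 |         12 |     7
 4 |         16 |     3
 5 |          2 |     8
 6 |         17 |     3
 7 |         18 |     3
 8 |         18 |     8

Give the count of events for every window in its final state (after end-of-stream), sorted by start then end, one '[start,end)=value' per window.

[1,10)=3 [12,23)=5

i=0 t=1 v=5: → [1,6); WM=-2
i=1 t=5 v=7: → [1,10); WM=2
i=2 t=5 v=9: → [1,10); WM=2
i=3 t=12 v=7: → [12,17); WM=9
i=4 t=16 v=3: → [12,21); WM=13
i=5 t=2 v=8: DROP (t<13-2); WM=13
i=6 t=17 v=3: → [12,22); WM=14
i=7 t=18 v=3: → [12,23); WM=15
i=8 t=18 v=8: → [12,23); WM=15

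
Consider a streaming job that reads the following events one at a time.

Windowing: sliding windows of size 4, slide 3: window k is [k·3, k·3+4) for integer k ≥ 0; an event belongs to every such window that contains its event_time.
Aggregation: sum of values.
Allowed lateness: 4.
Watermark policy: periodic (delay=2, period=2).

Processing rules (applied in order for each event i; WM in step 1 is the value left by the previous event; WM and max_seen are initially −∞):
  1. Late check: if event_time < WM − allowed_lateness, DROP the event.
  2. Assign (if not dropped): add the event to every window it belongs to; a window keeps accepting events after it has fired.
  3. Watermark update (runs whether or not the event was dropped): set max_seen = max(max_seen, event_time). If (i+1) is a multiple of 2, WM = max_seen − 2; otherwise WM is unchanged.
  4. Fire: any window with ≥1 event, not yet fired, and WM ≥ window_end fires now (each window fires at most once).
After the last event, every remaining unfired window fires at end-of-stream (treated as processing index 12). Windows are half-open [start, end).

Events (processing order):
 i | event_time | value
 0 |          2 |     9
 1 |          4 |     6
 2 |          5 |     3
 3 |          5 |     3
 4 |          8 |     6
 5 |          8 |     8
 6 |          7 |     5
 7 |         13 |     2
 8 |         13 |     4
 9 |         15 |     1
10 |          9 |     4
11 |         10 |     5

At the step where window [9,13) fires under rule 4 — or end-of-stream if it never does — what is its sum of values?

i=0 t=2 v=9: → [0,4); WM=−∞
i=1 t=4 v=6: → [3,7); WM=2
i=2 t=5 v=3: → [3,7); WM=2
i=3 t=5 v=3: → [3,7); WM=3
i=4 t=8 v=6: → [6,10); WM=3
i=5 t=8 v=8: → [6,10); WM=6; [0,4) fires=9
i=6 t=7 v=5: → [6,10); WM=6
i=7 t=13 v=2: → [12,16); WM=11; [3,7) fires=12 [6,10) fires=19
i=8 t=13 v=4: → [12,16); WM=11
i=9 t=15 v=1: → [15,19),[12,16); WM=13
i=10 t=9 v=4: → [9,13),[6,10); WM=13; [9,13) fires=4
i=11 t=10 v=5: → [9,13); WM=13

4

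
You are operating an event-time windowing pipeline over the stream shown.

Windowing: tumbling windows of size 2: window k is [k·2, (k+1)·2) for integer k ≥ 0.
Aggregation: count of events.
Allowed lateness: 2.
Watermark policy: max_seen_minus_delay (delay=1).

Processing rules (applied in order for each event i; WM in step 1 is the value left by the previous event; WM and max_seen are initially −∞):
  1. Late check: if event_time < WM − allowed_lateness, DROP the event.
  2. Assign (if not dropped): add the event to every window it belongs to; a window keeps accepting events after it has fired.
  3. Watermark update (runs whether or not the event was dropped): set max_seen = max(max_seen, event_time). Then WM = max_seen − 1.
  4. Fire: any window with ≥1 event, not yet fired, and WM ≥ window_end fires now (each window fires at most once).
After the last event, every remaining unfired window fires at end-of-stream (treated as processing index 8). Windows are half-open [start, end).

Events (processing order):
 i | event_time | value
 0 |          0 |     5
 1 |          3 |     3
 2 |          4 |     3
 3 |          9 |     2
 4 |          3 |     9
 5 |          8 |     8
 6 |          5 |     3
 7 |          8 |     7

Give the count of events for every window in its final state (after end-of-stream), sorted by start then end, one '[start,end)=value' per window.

[0,2)=1 [2,4)=1 [4,6)=1 [8,10)=3

i=0 t=0 v=5: → [0,2); WM=-1
i=1 t=3 v=3: → [2,4); WM=2; [0,2) fires=1
i=2 t=4 v=3: → [4,6); WM=3
i=3 t=9 v=2: → [8,10); WM=8; [2,4) fires=1 [4,6) fires=1
i=4 t=3 v=9: DROP (t<8-2); WM=8
i=5 t=8 v=8: → [8,10); WM=8
i=6 t=5 v=3: DROP (t<8-2); WM=8
i=7 t=8 v=7: → [8,10); WM=8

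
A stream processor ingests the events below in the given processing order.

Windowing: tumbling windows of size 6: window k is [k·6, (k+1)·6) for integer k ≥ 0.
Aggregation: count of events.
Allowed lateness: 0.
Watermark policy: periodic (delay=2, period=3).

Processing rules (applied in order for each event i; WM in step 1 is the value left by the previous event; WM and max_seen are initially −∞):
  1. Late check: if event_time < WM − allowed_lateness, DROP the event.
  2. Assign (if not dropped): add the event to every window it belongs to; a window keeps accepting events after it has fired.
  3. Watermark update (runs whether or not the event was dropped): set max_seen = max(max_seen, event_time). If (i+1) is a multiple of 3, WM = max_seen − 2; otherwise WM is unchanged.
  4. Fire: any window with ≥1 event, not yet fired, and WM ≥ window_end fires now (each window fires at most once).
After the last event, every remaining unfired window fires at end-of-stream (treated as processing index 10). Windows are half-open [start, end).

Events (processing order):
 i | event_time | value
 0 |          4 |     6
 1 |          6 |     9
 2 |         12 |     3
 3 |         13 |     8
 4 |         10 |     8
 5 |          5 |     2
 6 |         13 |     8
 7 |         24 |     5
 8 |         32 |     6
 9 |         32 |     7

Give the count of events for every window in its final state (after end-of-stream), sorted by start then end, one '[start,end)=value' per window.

[0,6)=1 [6,12)=2 [12,18)=3 [24,30)=1 [30,36)=2

i=0 t=4 v=6: → [0,6); WM=−∞
i=1 t=6 v=9: → [6,12); WM=−∞
i=2 t=12 v=3: → [12,18); WM=10; [0,6) fires=1
i=3 t=13 v=8: → [12,18); WM=10
i=4 t=10 v=8: → [6,12); WM=10
i=5 t=5 v=2: DROP (t<10-0); WM=11
i=6 t=13 v=8: → [12,18); WM=11
i=7 t=24 v=5: → [24,30); WM=11
i=8 t=32 v=6: → [30,36); WM=30; [6,12) fires=2 [12,18) fires=3 [24,30) fires=1
i=9 t=32 v=7: → [30,36); WM=30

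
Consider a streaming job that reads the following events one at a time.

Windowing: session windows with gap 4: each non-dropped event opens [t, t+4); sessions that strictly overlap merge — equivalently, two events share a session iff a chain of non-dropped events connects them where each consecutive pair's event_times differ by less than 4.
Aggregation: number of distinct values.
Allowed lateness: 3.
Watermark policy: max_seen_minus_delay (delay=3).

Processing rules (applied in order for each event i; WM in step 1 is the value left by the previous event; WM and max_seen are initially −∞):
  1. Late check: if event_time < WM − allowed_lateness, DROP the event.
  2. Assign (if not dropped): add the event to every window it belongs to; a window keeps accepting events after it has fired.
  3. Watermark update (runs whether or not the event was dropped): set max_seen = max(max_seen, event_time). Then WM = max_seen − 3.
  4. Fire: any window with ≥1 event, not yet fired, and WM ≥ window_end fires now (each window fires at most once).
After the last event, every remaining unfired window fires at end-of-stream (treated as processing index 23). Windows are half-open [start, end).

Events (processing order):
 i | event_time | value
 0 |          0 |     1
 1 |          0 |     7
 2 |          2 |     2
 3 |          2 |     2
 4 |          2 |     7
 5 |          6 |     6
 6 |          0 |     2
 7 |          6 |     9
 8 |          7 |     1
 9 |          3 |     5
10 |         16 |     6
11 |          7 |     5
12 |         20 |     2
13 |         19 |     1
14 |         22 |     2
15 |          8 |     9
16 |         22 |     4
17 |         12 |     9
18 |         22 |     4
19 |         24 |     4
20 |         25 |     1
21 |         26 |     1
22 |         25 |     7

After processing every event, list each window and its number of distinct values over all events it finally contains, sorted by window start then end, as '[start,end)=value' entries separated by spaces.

i=0 t=0 v=1: → [0,4); WM=-3
i=1 t=0 v=7: → [0,4); WM=-3
i=2 t=2 v=2: → [0,6); WM=-1
i=3 t=2 v=2: → [0,6); WM=-1
i=4 t=2 v=7: → [0,6); WM=-1
i=5 t=6 v=6: → [6,10); WM=3
i=6 t=0 v=2: → [0,6); WM=3
i=7 t=6 v=9: → [6,10); WM=3
i=8 t=7 v=1: → [6,11); WM=4
i=9 t=3 v=5: → [0,11); WM=4
i=10 t=16 v=6: → [16,20); WM=13
i=11 t=7 v=5: DROP (t<13-3); WM=13
i=12 t=20 v=2: → [20,24); WM=17
i=13 t=19 v=1: → [16,24); WM=17
i=14 t=22 v=2: → [16,26); WM=19
i=15 t=8 v=9: DROP (t<19-3); WM=19
i=16 t=22 v=4: → [16,26); WM=19
i=17 t=12 v=9: DROP (t<19-3); WM=19
i=18 t=22 v=4: → [16,26); WM=19
i=19 t=24 v=4: → [16,28); WM=21
i=20 t=25 v=1: → [16,29); WM=22
i=21 t=26 v=1: → [16,30); WM=23
i=22 t=25 v=7: → [16,30); WM=23

[0,11)=6 [16,30)=5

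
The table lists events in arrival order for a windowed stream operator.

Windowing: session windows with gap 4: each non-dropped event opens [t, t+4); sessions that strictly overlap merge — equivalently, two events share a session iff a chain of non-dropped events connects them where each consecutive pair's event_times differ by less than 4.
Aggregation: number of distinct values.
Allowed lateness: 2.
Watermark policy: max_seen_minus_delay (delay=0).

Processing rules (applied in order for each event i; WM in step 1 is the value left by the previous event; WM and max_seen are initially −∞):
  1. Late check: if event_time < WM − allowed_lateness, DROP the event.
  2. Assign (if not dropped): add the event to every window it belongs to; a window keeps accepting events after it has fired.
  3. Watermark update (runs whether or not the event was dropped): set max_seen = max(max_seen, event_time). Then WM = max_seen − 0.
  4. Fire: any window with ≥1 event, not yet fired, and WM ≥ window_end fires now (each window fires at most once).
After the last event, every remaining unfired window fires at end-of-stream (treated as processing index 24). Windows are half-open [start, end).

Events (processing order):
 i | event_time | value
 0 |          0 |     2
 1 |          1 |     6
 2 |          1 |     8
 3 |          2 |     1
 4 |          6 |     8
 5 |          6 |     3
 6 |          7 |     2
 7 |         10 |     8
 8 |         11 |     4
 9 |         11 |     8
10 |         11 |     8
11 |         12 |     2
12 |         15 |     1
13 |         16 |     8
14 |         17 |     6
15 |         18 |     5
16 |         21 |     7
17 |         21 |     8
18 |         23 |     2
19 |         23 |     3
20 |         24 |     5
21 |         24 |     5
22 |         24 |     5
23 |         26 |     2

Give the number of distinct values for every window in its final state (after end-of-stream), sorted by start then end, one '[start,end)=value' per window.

[0,6)=4 [6,30)=8

i=0 t=0 v=2: → [0,4); WM=0
i=1 t=1 v=6: → [0,5); WM=1
i=2 t=1 v=8: → [0,5); WM=1
i=3 t=2 v=1: → [0,6); WM=2
i=4 t=6 v=8: → [6,10); WM=6
i=5 t=6 v=3: → [6,10); WM=6
i=6 t=7 v=2: → [6,11); WM=7
i=7 t=10 v=8: → [6,14); WM=10
i=8 t=11 v=4: → [6,15); WM=11
i=9 t=11 v=8: → [6,15); WM=11
i=10 t=11 v=8: → [6,15); WM=11
i=11 t=12 v=2: → [6,16); WM=12
i=12 t=15 v=1: → [6,19); WM=15
i=13 t=16 v=8: → [6,20); WM=16
i=14 t=17 v=6: → [6,21); WM=17
i=15 t=18 v=5: → [6,22); WM=18
i=16 t=21 v=7: → [6,25); WM=21
i=17 t=21 v=8: → [6,25); WM=21
i=18 t=23 v=2: → [6,27); WM=23
i=19 t=23 v=3: → [6,27); WM=23
i=20 t=24 v=5: → [6,28); WM=24
i=21 t=24 v=5: → [6,28); WM=24
i=22 t=24 v=5: → [6,28); WM=24
i=23 t=26 v=2: → [6,30); WM=26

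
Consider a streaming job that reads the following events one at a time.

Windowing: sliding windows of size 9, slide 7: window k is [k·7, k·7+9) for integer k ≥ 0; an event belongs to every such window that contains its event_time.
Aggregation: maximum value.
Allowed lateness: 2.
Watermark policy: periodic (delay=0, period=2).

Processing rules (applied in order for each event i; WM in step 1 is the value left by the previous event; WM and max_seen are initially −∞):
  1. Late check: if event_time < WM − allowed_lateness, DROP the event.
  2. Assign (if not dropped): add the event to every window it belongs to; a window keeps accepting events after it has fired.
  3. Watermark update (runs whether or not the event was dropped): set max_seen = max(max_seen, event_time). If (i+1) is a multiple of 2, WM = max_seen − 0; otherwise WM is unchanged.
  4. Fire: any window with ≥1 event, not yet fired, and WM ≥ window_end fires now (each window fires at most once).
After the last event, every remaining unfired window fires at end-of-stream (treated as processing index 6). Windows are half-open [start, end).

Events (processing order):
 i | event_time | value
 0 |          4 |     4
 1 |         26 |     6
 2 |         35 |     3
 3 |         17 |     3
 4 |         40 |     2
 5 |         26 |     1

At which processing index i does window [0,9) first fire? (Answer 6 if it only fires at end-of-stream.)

i=0 t=4 v=4: → [0,9); WM=−∞
i=1 t=26 v=6: → [21,30); WM=26; [0,9) fires=4
i=2 t=35 v=3: → [35,44),[28,37); WM=26
i=3 t=17 v=3: DROP (t<26-2); WM=35; [21,30) fires=6
i=4 t=40 v=2: → [35,44); WM=35
i=5 t=26 v=1: DROP (t<35-2); WM=40; [28,37) fires=3

1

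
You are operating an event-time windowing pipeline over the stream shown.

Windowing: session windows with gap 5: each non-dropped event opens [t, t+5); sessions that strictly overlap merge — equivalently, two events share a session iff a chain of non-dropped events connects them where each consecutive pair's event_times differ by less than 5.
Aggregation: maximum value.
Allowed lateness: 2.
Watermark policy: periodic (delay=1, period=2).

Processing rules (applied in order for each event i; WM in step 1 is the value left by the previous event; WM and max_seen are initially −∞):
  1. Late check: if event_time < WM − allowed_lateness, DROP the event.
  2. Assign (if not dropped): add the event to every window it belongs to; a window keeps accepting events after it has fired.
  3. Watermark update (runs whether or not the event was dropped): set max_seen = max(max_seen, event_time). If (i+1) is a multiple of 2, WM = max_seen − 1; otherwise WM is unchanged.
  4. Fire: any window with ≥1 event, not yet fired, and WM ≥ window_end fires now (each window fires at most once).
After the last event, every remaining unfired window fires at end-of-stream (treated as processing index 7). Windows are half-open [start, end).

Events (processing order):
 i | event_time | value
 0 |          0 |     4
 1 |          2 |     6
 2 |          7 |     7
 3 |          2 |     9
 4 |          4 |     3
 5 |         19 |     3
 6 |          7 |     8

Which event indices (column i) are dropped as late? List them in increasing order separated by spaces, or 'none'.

i=0 t=0 v=4: → [0,5); WM=−∞
i=1 t=2 v=6: → [0,7); WM=1
i=2 t=7 v=7: → [7,12); WM=1
i=3 t=2 v=9: → [0,7); WM=6
i=4 t=4 v=3: → [0,12); WM=6
i=5 t=19 v=3: → [19,24); WM=18
i=6 t=7 v=8: DROP (t<18-2); WM=18

6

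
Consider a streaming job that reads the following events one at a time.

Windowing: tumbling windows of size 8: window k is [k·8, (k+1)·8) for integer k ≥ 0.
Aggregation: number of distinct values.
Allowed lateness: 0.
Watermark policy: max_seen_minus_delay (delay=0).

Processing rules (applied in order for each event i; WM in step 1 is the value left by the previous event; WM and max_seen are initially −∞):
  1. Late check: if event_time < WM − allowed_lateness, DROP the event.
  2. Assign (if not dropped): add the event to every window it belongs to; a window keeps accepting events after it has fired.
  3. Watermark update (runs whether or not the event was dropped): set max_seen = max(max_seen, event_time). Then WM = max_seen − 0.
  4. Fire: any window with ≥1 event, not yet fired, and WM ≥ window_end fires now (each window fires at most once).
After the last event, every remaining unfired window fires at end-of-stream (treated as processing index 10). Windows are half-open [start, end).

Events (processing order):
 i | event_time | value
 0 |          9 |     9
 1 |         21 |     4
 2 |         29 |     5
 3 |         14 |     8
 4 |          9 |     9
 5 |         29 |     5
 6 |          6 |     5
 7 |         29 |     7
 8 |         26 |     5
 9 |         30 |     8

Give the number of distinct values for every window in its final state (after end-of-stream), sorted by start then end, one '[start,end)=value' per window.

i=0 t=9 v=9: → [8,16); WM=9
i=1 t=21 v=4: → [16,24); WM=21; [8,16) fires=1
i=2 t=29 v=5: → [24,32); WM=29; [16,24) fires=1
i=3 t=14 v=8: DROP (t<29-0); WM=29
i=4 t=9 v=9: DROP (t<29-0); WM=29
i=5 t=29 v=5: → [24,32); WM=29
i=6 t=6 v=5: DROP (t<29-0); WM=29
i=7 t=29 v=7: → [24,32); WM=29
i=8 t=26 v=5: DROP (t<29-0); WM=29
i=9 t=30 v=8: → [24,32); WM=30

[8,16)=1 [16,24)=1 [24,32)=3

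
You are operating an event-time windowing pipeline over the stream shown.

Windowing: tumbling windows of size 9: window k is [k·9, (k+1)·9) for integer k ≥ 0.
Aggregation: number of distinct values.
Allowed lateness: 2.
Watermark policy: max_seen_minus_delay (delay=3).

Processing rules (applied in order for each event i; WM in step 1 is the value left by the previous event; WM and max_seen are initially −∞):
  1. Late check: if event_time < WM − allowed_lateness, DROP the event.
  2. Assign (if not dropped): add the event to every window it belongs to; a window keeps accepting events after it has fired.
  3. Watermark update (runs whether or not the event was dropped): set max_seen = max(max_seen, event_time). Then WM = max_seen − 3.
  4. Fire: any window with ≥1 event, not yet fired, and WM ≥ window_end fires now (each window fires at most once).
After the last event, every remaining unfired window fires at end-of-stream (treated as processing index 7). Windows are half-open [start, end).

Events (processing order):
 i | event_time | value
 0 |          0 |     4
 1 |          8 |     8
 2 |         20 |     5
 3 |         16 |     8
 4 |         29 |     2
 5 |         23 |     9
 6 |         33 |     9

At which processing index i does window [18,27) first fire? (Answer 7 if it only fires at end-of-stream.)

6

i=0 t=0 v=4: → [0,9); WM=-3
i=1 t=8 v=8: → [0,9); WM=5
i=2 t=20 v=5: → [18,27); WM=17; [0,9) fires=2
i=3 t=16 v=8: → [9,18); WM=17
i=4 t=29 v=2: → [27,36); WM=26; [9,18) fires=1
i=5 t=23 v=9: DROP (t<26-2); WM=26
i=6 t=33 v=9: → [27,36); WM=30; [18,27) fires=1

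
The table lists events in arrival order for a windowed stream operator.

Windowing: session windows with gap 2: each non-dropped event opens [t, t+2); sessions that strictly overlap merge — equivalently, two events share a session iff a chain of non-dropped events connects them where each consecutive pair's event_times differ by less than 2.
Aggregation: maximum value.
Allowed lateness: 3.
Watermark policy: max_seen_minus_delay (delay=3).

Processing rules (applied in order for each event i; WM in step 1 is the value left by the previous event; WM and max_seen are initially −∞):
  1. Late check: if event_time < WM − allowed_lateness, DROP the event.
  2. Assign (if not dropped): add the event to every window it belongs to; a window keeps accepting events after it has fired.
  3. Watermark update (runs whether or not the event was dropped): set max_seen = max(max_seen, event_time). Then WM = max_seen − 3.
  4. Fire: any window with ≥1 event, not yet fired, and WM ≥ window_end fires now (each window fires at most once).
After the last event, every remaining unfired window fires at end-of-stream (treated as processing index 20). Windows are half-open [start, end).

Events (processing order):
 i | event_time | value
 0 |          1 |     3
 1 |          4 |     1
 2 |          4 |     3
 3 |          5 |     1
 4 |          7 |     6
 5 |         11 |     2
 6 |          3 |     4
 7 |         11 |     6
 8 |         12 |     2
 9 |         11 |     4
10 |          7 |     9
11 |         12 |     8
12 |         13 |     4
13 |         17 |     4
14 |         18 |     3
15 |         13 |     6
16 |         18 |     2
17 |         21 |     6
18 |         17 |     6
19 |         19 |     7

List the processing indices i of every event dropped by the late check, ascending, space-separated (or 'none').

i=0 t=1 v=3: → [1,3); WM=-2
i=1 t=4 v=1: → [4,6); WM=1
i=2 t=4 v=3: → [4,6); WM=1
i=3 t=5 v=1: → [4,7); WM=2
i=4 t=7 v=6: → [7,9); WM=4
i=5 t=11 v=2: → [11,13); WM=8
i=6 t=3 v=4: DROP (t<8-3); WM=8
i=7 t=11 v=6: → [11,13); WM=8
i=8 t=12 v=2: → [11,14); WM=9
i=9 t=11 v=4: → [11,14); WM=9
i=10 t=7 v=9: → [7,9); WM=9
i=11 t=12 v=8: → [11,14); WM=9
i=12 t=13 v=4: → [11,15); WM=10
i=13 t=17 v=4: → [17,19); WM=14
i=14 t=18 v=3: → [17,20); WM=15
i=15 t=13 v=6: → [11,15); WM=15
i=16 t=18 v=2: → [17,20); WM=15
i=17 t=21 v=6: → [21,23); WM=18
i=18 t=17 v=6: → [17,20); WM=18
i=19 t=19 v=7: → [17,21); WM=18

6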